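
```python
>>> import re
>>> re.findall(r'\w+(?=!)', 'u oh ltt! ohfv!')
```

Lookahead/lookbehind check context without consuming it, so the matched span excludes the asserted characters.
`findall` yields the raw match text (2 of them) because the pattern has no groups.

['ltt', 'ohfv']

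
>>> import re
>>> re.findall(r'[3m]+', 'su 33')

['33']

The pattern matches one or more of one of [3m].
Walking the string: at [3:5] → '33'.
No capturing groups, so `findall` returns the 1 full match string.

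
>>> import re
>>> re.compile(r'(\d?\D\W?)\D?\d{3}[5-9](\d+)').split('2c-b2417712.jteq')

The group in the pattern means `split` returns the separators' captures alongside the pieces.

['', '2c-', '712', '.jteq']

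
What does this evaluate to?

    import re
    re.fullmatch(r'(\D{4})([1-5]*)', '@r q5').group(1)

The pattern matches exactly 4 of a non-digit (captured); then zero or more of a character in [1-5] (captured).
`re.fullmatch` requires the pattern to consume the entire string.
The match spans [0:5] → '@r q5'.
Captured: group 1 = '@r q', group 2 = '5'.

'@r q'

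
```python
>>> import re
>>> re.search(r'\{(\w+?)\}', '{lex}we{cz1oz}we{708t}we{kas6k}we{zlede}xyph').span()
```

`search` walks the string left to right and returns the first match it finds.
The match spans [0:5] → '{lex}'.
Captured: group 1 = 'lex'.

(0, 5)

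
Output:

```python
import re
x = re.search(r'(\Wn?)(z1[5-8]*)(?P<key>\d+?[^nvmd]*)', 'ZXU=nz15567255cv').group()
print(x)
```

=nz15567255c

The pattern matches a non-word character, then optionally the literal 'n' (captured); then the literal 'z1', then zero or more of a character in [5-8] (captured); then one or more of a digit (lazy), then zero or more of any character except [nvmd] (captured as 'key').
`re.search` tries every starting position until one works.
The match spans [3:15] → '=nz15567255c'.
Captured: group 1 = '=n', group 2 = 'z15567', group 3 = '255c'.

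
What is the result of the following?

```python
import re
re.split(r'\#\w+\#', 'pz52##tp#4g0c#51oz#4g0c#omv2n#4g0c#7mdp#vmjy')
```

['pz52#', '4g0c', '4g0c', '4g0c', 'vmjy']

Each match becomes a cut point; 5 segments remain.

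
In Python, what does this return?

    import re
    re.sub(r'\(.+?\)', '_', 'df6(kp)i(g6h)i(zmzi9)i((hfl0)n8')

'df6_i_i_i_n8'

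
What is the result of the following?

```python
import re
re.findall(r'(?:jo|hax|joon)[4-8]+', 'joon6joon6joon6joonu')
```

Matches: at [0:5] → 'joon6'; at [5:10] → 'joon6'; at [10:15] → 'joon6'.
With no groups in the pattern, `findall` gives back each whole match — 3 here.

['joon6', 'joon6', 'joon6']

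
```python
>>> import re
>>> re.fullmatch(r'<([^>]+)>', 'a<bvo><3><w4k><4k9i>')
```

`re.fullmatch` requires the pattern to consume the entire string.
Here there's no way to consume every character, so the call returns None.

None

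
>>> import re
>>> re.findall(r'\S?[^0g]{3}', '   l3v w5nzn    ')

['   ', 'l3v ', 'w5nz', 'n   ']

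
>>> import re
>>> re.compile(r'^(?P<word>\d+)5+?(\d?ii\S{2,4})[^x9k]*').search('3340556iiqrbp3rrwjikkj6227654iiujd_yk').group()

This matches anchored at the start of the string; then one or more of a digit (captured as 'word'); then one or more of a literal '5' (lazy); then optionally a digit, then the literal 'ii', then 2 to 4 of a non-whitespace character (captured); then zero or more of any character except [x9k].
The match spans [0:19] → '3340556iiqrbp3rrwji'.

'3340556iiqrbp3rrwji'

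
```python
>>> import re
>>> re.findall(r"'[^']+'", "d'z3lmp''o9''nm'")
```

Matches: at [1:8] → "'z3lmp'"; at [8:12] → "'o9'"; at [12:16] → "'nm'".
`findall` yields the raw match text (3 of them) because the pattern has no groups.

["'z3lmp'", "'o9'", "'nm'"]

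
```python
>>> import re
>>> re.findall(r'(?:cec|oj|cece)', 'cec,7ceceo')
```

['cec', 'cec']

Branches in `(...|...)` are attempted left-to-right; the first branch that allows the whole pattern to succeed is taken.
With no groups in the pattern, `findall` gives back each whole match — 2 here.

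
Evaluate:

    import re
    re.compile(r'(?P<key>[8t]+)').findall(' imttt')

['ttt']

With a single group, `findall` returns only what that group captured — 1 item.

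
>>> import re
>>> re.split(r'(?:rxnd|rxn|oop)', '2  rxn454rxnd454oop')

Alternation isn't longest-match — the leftmost alternative that fits at this position is chosen.
Matches to split on: at [3:6] → 'rxn'; at [9:13] → 'rxnd'; at [16:19] → 'oop'.
Each match becomes a cut point; 4 segments remain.

['2  ', '454', '454', '']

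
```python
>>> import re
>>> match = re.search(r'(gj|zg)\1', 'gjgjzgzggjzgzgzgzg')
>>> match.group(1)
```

'gj'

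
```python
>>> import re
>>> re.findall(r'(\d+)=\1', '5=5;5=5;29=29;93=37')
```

['5', '5', '29', '3']

After group 1 captures some text, `\1` only succeeds where that same text appears again.
One capturing group, so `findall` returns just the captured substring from each match — 4 in all.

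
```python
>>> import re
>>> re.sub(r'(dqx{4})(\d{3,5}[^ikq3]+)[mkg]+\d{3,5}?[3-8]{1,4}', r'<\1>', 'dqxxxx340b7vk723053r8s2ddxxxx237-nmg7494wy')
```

'<dqxxxx>r8s2ddxxxx237-nmg7494wy'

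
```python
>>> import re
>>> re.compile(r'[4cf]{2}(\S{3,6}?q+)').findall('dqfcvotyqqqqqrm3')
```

['votyqqqqq']

With a single group, `findall` returns only what that group captured — 1 item.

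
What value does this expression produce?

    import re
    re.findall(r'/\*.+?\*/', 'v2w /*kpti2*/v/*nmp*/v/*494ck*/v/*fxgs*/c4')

['/*kpti2*/', '/*nmp*/', '/*494ck*/', '/*fxgs*/']

With the lazy modifier that quantifier settles for the fewest repetitions that let the rest of the pattern succeed (the atoms after it are unaffected and can still be greedy).
Since nothing is captured, `findall` lists the 4 matched substrings directly.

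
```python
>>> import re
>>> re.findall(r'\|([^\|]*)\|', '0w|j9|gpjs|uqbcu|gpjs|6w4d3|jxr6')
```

['j9', 'uqbcu', '6w4d3']

Walking the string: at [2:6] match '|j9|', group 1 = 'j9'; at [10:17] match '|uqbcu|', group 1 = 'uqbcu'; at [21:28] match '|6w4d3|', group 1 = '6w4d3'.
`findall` collects group 1 from each match (3 total).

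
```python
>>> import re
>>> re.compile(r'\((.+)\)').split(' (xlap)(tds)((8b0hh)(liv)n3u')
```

[' ', 'xlap)(tds)((8b0hh)(liv', 'n3u']

Matches to split on: at [1:25] → '(xlap)(tds)((8b0hh)(liv)'.
`re.split` interleaves the captured-group text with the surrounding fragments.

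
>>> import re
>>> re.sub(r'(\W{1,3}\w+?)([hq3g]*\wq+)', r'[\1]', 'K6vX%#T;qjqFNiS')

'K6vX%#T[;q]FNiS'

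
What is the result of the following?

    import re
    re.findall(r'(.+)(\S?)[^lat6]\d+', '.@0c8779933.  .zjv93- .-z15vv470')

[('.@0c8779933.  .zjv93- .-z15vv4', '')]

Pattern: one or more of any character (captured); then optionally a non-whitespace character (captured); then any character except [lat6], then one or more of a digit.
Scanning left to right: at [0:32] match '.@0c8779933.  .zjv93- .-z15vv470', groups = ('.@0c8779933.  .zjv93- .-z15vv4', '').
With 2 capturing groups, `findall` returns a 2-tuple per match.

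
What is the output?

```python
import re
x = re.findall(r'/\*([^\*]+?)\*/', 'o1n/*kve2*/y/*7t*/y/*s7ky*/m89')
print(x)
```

Scanning left to right: at [3:11] match '/*kve2*/', group 1 = 'kve2'; at [12:18] match '/*7t*/', group 1 = '7t'; at [19:27] match '/*s7ky*/', group 1 = 's7ky'.
`findall` collects group 1 from each match (3 total).

['kve2', '7t', 's7ky']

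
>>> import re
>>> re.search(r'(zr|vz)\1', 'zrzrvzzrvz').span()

The backreference `\1` re-matches whatever the first group consumed, character for character.
The match spans [0:4] → 'zrzr'.

(0, 4)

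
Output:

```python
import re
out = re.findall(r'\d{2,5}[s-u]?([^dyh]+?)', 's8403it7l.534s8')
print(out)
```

The pattern matches 2 to 5 of a digit, then optionally a character in [s-u]; then one or more of any character except [dyh] (lazy) (captured).
Walking the string: at [1:6] match '8403i', group 1 = 'i'; at [10:15] match '534s8', group 1 = '8'.
Because there's exactly one group, `findall` drops the full match and keeps group 1 from each hit.

['i', '8']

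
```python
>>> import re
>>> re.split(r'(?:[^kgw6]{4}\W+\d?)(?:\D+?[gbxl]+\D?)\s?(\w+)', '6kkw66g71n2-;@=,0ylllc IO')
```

['6kkw66g', 'IO', '']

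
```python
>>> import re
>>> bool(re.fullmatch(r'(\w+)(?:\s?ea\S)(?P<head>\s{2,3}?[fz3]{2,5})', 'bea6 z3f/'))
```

The pattern matches one or more of a word character (captured); then optionally whitespace, then the literal 'ea', then a non-whitespace character (non-capturing group); then 2 to 3 of whitespace (lazy), then 2 to 5 of one of [fz3] (captured as 'head').
`re.fullmatch` requires the pattern to consume the entire string.
Here the pattern can't cover the whole string, so the call returns None, and `bool(None)` is False.

False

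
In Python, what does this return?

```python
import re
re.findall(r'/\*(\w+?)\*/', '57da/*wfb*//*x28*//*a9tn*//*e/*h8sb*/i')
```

Because there's exactly one group, `findall` drops the full match and keeps group 1 from each hit.

['wfb', 'x28', 'a9tn', 'h8sb']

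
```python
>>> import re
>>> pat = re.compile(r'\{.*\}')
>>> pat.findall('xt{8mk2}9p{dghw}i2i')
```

Scanning left to right: at [2:16] → '{8mk2}9p{dghw}'.
`findall` yields the raw match text (1 of them) because the pattern has no groups.

['{8mk2}9p{dghw}']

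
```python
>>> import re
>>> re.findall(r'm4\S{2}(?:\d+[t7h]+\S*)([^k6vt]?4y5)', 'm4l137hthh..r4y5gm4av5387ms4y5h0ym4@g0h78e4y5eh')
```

['4y5']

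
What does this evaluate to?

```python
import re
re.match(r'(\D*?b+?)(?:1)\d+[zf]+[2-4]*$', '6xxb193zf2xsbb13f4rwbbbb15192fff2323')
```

None

Pattern: zero or more of a non-digit (lazy), then one or more of the literal 'b' (lazy) (captured); then a literal '1' (non-capturing group); then one or more of a digit; then one or more of one of [zf]; then zero or more of a character in [2-4]; then anchored at the end.
`re.match` only tries the pattern at the start of the string.
Here the pattern fails at index 0, so the call returns None.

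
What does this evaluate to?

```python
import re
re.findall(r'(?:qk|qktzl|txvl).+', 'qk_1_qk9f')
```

['qk_1_qk9f']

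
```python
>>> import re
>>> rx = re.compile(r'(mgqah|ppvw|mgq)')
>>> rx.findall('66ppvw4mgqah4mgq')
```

['ppvw', 'mgqah', 'mgq']

Alternation tries branches left to right and keeps the first one that lets the overall match succeed at that position.
Matches: at [2:6] match 'ppvw', group 1 = 'ppvw'; at [7:12] match 'mgqah', group 1 = 'mgqah'; at [13:16] match 'mgq', group 1 = 'mgq'.
One capturing group, so `findall` returns just the captured substring from each match — 3 in all.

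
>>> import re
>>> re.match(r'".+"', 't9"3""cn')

None

`re.match` only tries the pattern at the start of the string.
Here position 0 doesn't satisfy it, so the call returns None.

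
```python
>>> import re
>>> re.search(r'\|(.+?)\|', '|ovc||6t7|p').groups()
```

Unlike `match`, `search` isn't anchored — it looks for the pattern anywhere in the string.
The match spans [0:5] → '|ovc|'.
Captured: group 1 = 'ovc'.

('ovc',)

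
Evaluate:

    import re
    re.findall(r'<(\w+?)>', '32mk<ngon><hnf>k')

Because there's exactly one group, `findall` drops the full match and keeps group 1 from each hit.

['ngon', 'hnf']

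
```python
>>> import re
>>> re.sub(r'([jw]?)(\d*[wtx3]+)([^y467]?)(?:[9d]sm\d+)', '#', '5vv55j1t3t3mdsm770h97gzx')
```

'5vv55#h97gzx'

The pattern matches optionally one of [jw] (captured); then zero or more of a digit, then one or more of one of [wtx3] (captured); then optionally any character except [y467] (captured); then one of [9d], then the literal 'sm', then one or more of a digit (non-capturing group).
Matches: at [5:18] → 'j1t3t3mdsm770'.
Every occurrence is swapped for '#'.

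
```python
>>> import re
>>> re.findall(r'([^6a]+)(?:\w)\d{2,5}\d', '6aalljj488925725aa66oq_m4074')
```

['lljj48892', 'oq_m']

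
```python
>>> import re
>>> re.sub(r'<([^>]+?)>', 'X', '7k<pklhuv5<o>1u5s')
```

'7kX1u5s'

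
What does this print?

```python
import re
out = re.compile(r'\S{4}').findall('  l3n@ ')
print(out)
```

This matches exactly 4 of a non-whitespace character.
With no groups in the pattern, `findall` gives back each whole match — 1 here.

['l3n@']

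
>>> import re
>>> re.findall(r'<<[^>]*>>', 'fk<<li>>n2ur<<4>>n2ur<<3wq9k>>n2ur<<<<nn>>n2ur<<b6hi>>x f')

['<<li>>', '<<4>>', '<<3wq9k>>', '<<<<nn>>', '<<b6hi>>']

Matches: at [2:8] → '<<li>>'; at [12:17] → '<<4>>'; at [21:30] → '<<3wq9k>>'; at [34:42] → '<<<<nn>>'; at [46:54] → '<<b6hi>>'.
`findall` yields the raw match text (5 of them) because the pattern has no groups.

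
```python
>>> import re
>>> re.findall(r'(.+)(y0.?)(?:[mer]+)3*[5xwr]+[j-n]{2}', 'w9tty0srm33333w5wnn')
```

Pattern: one or more of any character (captured); then the literal 'y0', then optionally any character (captured); then one or more of one of [mer] (non-capturing group); then zero or more of a literal '3'; then one or more of one of [5xwr], then exactly 2 of a character in [j-n].
`findall` packs the 2 group values into a tuple for every match.

[('w9tt', 'y0s')]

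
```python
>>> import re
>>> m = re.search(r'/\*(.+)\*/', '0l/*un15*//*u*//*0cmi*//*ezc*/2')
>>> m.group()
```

`search` walks the string left to right and returns the first match it finds.
The match spans [2:30] → '/*un15*//*u*//*0cmi*//*ezc*/'.
Captured: group 1 = 'un15*//*u*//*0cmi*//*ezc'.

'/*un15*//*u*//*0cmi*//*ezc*/'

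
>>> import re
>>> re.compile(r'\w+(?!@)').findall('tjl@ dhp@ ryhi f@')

The negative lookaround is zero-width — it rules out positions where the adjacent text would match, without consuming anything.
Walking the string: at [0:2] → 'tj'; at [5:7] → 'dh'; at [10:14] → 'ryhi'.
`findall` yields the raw match text (3 of them) because the pattern has no groups.

['tj', 'dh', 'ryhi']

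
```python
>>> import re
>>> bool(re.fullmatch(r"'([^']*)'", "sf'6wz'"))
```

False

For `fullmatch`, every character of the input must be accounted for by the pattern.
Here the pattern can't cover the whole string, so the call returns None, and `bool(None)` is False.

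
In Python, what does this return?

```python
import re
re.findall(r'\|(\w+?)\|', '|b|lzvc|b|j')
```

Matches: at [0:3] match '|b|', group 1 = 'b'; at [7:10] match '|b|', group 1 = 'b'.
One capturing group, so `findall` returns just the captured substring from each match — 2 in all.

['b', 'b']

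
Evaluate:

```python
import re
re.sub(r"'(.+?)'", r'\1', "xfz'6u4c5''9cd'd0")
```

With the lazy modifier that quantifier settles for the fewest repetitions that let the rest of the pattern succeed (the atoms after it are unaffected and can still be greedy).
`\1` in the replacement pulls in group 1's text for each match.

'xfz6u4c59cdd0'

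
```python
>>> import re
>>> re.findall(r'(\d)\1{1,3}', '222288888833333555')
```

['2', '8', '8', '3', '5']

`\1` is not a pattern — it's the concrete string captured by group 1, re-applied verbatim.
Scanning left to right: at [0:4] match '2222', group 1 = '2'; at [4:8] match '8888', group 1 = '8'; at [8:10] match '88', group 1 = '8'; at [10:14] match '3333', group 1 = '3'; at [15:18] match '555', group 1 = '5'.
With a single group, `findall` returns only what that group captured — 5 items.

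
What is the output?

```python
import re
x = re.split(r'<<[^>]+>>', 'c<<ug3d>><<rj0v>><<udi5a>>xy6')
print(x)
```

Matches to split on: at [1:9] → '<<ug3d>>'; at [9:17] → '<<rj0v>>'; at [17:26] → '<<udi5a>>'.
The string is cut at each match, leaving 4 pieces.

['c', '', '', 'xy6']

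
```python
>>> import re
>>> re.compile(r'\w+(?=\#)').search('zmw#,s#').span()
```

(0, 3)

The positive lookaround only admits positions where the adjacent text matches; those characters stay outside the span.
`re.search` tries every starting position until one works.
The match spans [0:3] → 'zmw'.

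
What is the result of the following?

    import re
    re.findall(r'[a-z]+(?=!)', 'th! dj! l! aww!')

['th', 'dj', 'l', 'aww']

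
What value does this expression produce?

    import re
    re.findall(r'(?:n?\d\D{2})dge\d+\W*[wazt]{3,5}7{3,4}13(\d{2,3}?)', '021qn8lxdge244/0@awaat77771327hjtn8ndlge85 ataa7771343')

Because there's exactly one group, `findall` drops the full match and keeps group 1 from each hit.
Nothing in the string satisfies the pattern, so the list is empty.

[]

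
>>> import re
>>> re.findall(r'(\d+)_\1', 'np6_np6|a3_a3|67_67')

['67']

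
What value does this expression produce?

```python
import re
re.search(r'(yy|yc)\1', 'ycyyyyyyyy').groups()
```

('yy',)

The backreference `\1` re-matches whatever the first group consumed, character for character.
`search` walks the string left to right and returns the first match it finds.
The match spans [2:6] → 'yyyy'.
Captured: group 1 = 'yy'.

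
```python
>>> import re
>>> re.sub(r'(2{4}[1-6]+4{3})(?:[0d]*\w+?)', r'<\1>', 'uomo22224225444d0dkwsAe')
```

'uomo<22224225444>wsAe'

With the lazy modifier that quantifier settles for the fewest repetitions that let the rest of the pattern succeed (the atoms after it are unaffected and can still be greedy).
`\1` in the replacement pulls in group 1's text for each match.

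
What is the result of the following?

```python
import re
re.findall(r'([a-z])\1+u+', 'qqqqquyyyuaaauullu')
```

The backreference `\1` re-matches whatever the first group consumed, character for character.
Matches: at [0:6] match 'qqqqqu', group 1 = 'q'; at [6:10] match 'yyyu', group 1 = 'y'; at [10:15] match 'aaauu', group 1 = 'a'; at [15:18] match 'llu', group 1 = 'l'.
`findall` collects group 1 from each match (4 total).

['q', 'y', 'a', 'l']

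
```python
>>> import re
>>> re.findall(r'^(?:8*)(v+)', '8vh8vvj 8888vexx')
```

['v']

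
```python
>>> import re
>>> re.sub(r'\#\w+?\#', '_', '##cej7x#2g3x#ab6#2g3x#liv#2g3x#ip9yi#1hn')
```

'#_2g3x_2g3x_2g3x_1hn'

`sub` substitutes '_' at each match site.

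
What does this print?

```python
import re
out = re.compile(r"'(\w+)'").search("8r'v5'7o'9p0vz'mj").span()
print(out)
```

(2, 6)

`re.search` scans for the first position where the pattern succeeds.
The match spans [2:6] → "'v5'".
Captured: group 1 = 'v5'.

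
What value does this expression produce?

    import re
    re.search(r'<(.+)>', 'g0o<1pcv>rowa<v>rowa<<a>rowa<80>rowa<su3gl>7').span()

Unlike `match`, `search` isn't anchored — it looks for the pattern anywhere in the string.
The match spans [3:43] → '<1pcv>rowa<v>rowa<<a>rowa<80>rowa<su3gl>'.
Captured: group 1 = '1pcv>rowa<v>rowa<<a>rowa<80>rowa<su3gl'.

(3, 43)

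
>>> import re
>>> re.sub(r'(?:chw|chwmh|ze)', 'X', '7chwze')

`sub` substitutes 'X' at each match site.

'7XX'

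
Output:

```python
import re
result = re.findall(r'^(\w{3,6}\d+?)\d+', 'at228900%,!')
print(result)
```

This matches anchored at the start of the string; then 3 to 6 of a word character, then one or more of a digit (lazy) (captured); then one or more of a digit.
Scanning left to right: at [0:8] match 'at228900', group 1 = 'at22890'.
One capturing group, so `findall` returns just the captured substring from the one match — 1 in all.

['at22890']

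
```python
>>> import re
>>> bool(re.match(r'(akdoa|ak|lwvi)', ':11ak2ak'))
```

`re.match` won't scan ahead — the pattern has to work from the very first character.
Here the string doesn't start with a match, so the call returns None, and `bool(None)` is False.

False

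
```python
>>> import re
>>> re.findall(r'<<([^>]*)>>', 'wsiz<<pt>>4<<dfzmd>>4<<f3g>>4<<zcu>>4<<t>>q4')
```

['pt', 'dfzmd', 'f3g', 'zcu', 't']

Walking the string: at [4:10] match '<<pt>>', group 1 = 'pt'; at [11:20] match '<<dfzmd>>', group 1 = 'dfzmd'; at [21:28] match '<<f3g>>', group 1 = 'f3g'; at [29:36] match '<<zcu>>', group 1 = 'zcu'; at [37:42] match '<<t>>', group 1 = 't'.
One capturing group, so `findall` returns just the captured substring from each match — 5 in all.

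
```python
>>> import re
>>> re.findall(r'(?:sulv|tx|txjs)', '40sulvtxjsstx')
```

Alternation isn't longest-match — the leftmost alternative that fits at this position is chosen.
With no groups in the pattern, `findall` gives back each whole match — 3 here.

['sulv', 'tx', 'tx']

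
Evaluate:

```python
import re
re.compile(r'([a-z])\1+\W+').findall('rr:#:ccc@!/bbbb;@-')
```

['r', 'c', 'b']

`\1` has to match the exact text group 1 already captured.
One capturing group, so `findall` returns just the captured substring from each match — 3 in all.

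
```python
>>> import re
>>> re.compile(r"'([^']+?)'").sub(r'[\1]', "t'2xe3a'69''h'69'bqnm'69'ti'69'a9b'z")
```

"t[2xe3a]69'[h]69[bqnm]69[ti]69[a9b]z"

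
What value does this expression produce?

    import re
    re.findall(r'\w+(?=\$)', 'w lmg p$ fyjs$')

['p', 'fyjs']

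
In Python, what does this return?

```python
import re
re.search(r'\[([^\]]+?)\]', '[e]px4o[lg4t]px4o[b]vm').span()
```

The match spans [0:3] → '[e]'.

(0, 3)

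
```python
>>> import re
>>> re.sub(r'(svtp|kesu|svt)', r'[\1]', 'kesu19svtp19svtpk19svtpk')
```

'[kesu]19[svtp]19[svtp]k19[svtp]k'

Alternation tries branches left to right and keeps the first one that lets the overall match succeed at that position.
The replacement refers to a captured group, so each match is rewritten using its own captured text.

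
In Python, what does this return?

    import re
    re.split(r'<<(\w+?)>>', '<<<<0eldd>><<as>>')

['<<', '0eldd', '', 'as', '']

Matches to split on: at [2:11] → '<<0eldd>>'; at [11:17] → '<<as>>'.
`re.split` interleaves the captured-group text with the surrounding fragments.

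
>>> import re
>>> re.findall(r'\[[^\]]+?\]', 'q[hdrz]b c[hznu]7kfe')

Walking the string: at [1:7] → '[hdrz]'; at [10:16] → '[hznu]'.
With no groups in the pattern, `findall` gives back each whole match — 2 here.

['[hdrz]', '[hznu]']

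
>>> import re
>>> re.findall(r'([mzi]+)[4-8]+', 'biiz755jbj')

This matches one or more of one of [mzi] (captured); then one or more of a character in [4-8].
Walking the string: at [1:7] match 'iiz755', group 1 = 'iiz'.
Because there's exactly one group, `findall` drops the full match and keeps group 1 from the one hit.

['iiz']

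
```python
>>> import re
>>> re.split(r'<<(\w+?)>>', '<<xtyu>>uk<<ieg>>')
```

['', 'xtyu', 'uk', 'ieg', '']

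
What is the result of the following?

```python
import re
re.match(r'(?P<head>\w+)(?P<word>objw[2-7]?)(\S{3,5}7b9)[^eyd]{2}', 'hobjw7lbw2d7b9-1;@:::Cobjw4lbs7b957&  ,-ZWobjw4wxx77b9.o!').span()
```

`re.match` won't scan ahead — the pattern has to work from the very first character.
The match spans [0:16] → 'hobjw7lbw2d7b9-1'.

(0, 16)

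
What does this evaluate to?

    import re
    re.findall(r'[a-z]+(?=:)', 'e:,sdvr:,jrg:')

['e', 'sdvr', 'jrg']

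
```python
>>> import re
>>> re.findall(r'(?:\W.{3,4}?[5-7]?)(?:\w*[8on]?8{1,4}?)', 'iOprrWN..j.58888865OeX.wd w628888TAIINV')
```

['..j.588888', '.wd w628888']

This matches a non-word character, then 3 to 4 of any character (lazy), then optionally a character in [5-7] (non-capturing group); then zero or more of a word character, then optionally one of [8on], then 1 to 4 of the literal '8' (lazy) (non-capturing group).
Matches: at [7:17] → '..j.588888'; at [22:33] → '.wd w628888'.
No capturing groups, so `findall` returns the 2 full match strings.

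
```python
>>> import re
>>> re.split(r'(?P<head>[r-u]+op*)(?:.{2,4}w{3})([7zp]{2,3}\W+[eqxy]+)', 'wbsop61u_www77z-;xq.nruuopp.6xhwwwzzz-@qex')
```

The pattern matches one or more of a character in [r-u], then the literal 'o', then zero or more of a literal 'p' (captured as 'head'); then 2 to 4 of any character, then exactly 3 of the literal 'w' (non-capturing group); then 2 to 3 of one of [7zp], then one or more of a non-word character, then one or more of one of [eqxy] (captured).
Because the pattern has a capturing group, `split` also inserts each captured text between the pieces.

['wb', 'sop', '77z-;xq', '.n', 'ruuopp', 'zzz-@qex', '']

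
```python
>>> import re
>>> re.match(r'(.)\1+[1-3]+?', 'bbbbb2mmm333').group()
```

After group 1 captures some text, `\1` only succeeds where that same text appears again.
`match` is anchored at position 0; if the pattern doesn't fit there, it returns None.
The match spans [0:6] → 'bbbbb2'.
Captured: group 1 = 'b'.

'bbbbb2'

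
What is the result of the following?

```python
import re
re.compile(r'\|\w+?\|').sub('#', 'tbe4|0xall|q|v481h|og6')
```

'tbe4#q#og6'

Matches: at [4:11] → '|0xall|'; at [12:19] → '|v481h|'.
Each match is replaced by '#'.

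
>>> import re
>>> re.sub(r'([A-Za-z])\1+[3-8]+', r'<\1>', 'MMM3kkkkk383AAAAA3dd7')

`\1` has to match the exact text group 1 already captured.
The replacement refers to a captured group, so each match is rewritten using its own captured text.

'<M><k><A><d>'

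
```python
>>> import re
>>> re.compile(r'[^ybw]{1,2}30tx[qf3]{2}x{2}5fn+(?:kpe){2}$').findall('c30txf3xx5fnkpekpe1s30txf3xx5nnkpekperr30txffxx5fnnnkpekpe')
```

['rr30txffxx5fnnnkpekpe']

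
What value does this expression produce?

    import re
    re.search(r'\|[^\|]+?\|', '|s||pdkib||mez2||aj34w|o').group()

`re.search` tries every starting position until one works.
The match spans [0:3] → '|s|'.

'|s|'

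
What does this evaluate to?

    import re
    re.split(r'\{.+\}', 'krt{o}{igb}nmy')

['krt', 'nmy']

Each match becomes a cut point; 2 segments remain.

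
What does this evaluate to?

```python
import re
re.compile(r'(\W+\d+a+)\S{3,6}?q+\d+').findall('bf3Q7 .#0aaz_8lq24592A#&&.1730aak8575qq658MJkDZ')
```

[' .#0aa', '#&&.1730aa']

Pattern: one or more of a non-word character, then one or more of a digit, then one or more of a literal 'a' (captured); then 3 to 6 of a non-whitespace character (lazy), then one or more of a literal 'q', then one or more of a digit.
Matches: at [5:21] match ' .#0aaz_8lq24592', group 1 = ' .#0aa'; at [22:42] match '#&&.1730aak8575qq658', group 1 = '#&&.1730aa'.
With a single group, `findall` returns only what that group captured — 2 items.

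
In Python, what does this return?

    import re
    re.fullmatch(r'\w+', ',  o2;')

None

This matches one or more of a word character.
`re.fullmatch` requires the pattern to consume the entire string.
Here the string isn't matched end-to-end, so the call returns None.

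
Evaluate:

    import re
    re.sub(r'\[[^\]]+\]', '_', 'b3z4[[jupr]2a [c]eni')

'b3z4_2a _eni'

Matches: at [4:11] → '[[jupr]'; at [14:17] → '[c]'.
`sub` substitutes '_' at each match site.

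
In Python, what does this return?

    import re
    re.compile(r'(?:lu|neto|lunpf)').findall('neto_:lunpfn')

The regex engine tests alternatives in the order written; an earlier branch that matches wins even if a later one would match more.
Scanning left to right: at [0:4] → 'neto'; at [6:8] → 'lu'.
No capturing groups, so `findall` returns the 2 full match strings.

['neto', 'lu']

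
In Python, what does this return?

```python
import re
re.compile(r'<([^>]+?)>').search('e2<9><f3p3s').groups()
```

('9',)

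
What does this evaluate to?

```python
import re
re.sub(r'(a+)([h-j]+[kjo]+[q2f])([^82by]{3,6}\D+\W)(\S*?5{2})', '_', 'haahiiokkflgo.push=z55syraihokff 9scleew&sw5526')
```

This matches one or more of a literal 'a' (captured); then one or more of a character in [h-j], then one or more of one of [kjo], then one of [q2f] (captured); then 3 to 6 of any character except [82by], then one or more of a non-digit, then a non-word character (captured); then zero or more of a non-whitespace character (lazy), then exactly 2 of a literal '5' (captured).
`sub` substitutes '_' at each match site.

'h_syr_26'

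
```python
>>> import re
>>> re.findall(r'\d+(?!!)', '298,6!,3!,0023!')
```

['298', '002']

`(?!…)`/`(?<!…)` only lets a position through if the neighbouring text does NOT match; no characters are consumed.
Walking the string: at [0:3] → '298'; at [10:13] → '002'.
With no groups in the pattern, `findall` gives back each whole match — 2 here.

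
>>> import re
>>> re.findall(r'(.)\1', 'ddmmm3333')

['d', 'm', '3', '3']

After group 1 captures some text, `\1` only succeeds where that same text appears again.
Matches: at [0:2] match 'dd', group 1 = 'd'; at [2:4] match 'mm', group 1 = 'm'; at [5:7] match '33', group 1 = '3'; at [7:9] match '33', group 1 = '3'.
With a single group, `findall` returns only what that group captured — 4 items.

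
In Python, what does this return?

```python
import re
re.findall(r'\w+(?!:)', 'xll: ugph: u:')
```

`(?!…)`/`(?<!…)` only lets a position through if the neighbouring text does NOT match; no characters are consumed.
Walking the string: at [0:2] → 'xl'; at [5:8] → 'ugp'.
Since nothing is captured, `findall` lists the 2 matched substrings directly.

['xl', 'ugp']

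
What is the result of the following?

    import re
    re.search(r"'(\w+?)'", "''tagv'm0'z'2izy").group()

"'tagv'"

`re.search` scans for the first position where the pattern succeeds.
The match spans [1:7] → "'tagv'".
Captured: group 1 = 'tagv'.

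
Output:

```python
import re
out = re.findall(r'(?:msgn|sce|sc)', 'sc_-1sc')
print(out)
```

['sc', 'sc']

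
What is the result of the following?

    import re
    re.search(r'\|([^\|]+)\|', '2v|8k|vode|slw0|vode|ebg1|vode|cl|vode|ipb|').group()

'|8k|'

Unlike `match`, `search` isn't anchored — it looks for the pattern anywhere in the string.
The match spans [2:6] → '|8k|'.
Captured: group 1 = '8k'.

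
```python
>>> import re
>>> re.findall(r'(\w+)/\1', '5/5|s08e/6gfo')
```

['5']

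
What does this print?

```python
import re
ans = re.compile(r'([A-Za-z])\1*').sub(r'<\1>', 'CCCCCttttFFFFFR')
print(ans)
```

<C><t><F><R>

`\1` has to match the exact text group 1 already captured.
Matches: at [0:5] → 'CCCCC'; at [5:9] → 'tttt'; at [9:14] → 'FFFFF'; at [14:15] → 'R'.
Each match is replaced using the text its own group 1 captured.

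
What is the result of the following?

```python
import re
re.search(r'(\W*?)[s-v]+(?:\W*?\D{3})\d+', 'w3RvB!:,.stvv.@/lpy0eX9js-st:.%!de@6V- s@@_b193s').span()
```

(5, 20)

Pattern: zero or more of a non-word character (lazy) (captured); then one or more of a character in [s-v]; then zero or more of a non-word character (lazy), then exactly 3 of a non-digit (non-capturing group); then one or more of a digit.
`search` walks the string left to right and returns the first match it finds.
The match spans [5:20] → '!:,.stvv.@/lpy0'.
Captured: group 1 = '!:,.'.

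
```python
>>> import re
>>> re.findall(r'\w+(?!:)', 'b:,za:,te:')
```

['z', 't']

The negative lookahead/lookbehind blocks any match where the forbidden context is present.
Walking the string: at [3:4] → 'z'; at [7:8] → 't'.
`findall` yields the raw match text (2 of them) because the pattern has no groups.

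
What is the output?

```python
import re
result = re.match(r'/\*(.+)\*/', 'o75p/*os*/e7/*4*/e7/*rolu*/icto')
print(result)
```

None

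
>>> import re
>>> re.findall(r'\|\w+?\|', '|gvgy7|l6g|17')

['|gvgy7|']

Matches: at [0:7] → '|gvgy7|'.
With no groups in the pattern, `findall` gives back each whole match — 1 here.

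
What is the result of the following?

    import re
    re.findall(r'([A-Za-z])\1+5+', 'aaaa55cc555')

['a', 'c']

The backreference `\1` re-matches whatever the first group consumed, character for character.
Scanning left to right: at [0:6] match 'aaaa55', group 1 = 'a'; at [6:11] match 'cc555', group 1 = 'c'.
`findall` collects group 1 from each match (2 total).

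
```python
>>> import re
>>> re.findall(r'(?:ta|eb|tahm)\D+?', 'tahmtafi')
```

['tah', 'taf']

`|` is ordered: at each position the engine commits to the first alternative that works.
With no groups in the pattern, `findall` gives back each whole match — 2 here.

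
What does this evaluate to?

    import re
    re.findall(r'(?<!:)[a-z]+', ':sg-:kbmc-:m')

`(?!…)`/`(?<!…)` only lets a position through if the neighbouring text does NOT match; no characters are consumed.
Scanning left to right: at [2:3] → 'g'; at [6:9] → 'bmc'.
`findall` yields the raw match text (2 of them) because the pattern has no groups.

['g', 'bmc']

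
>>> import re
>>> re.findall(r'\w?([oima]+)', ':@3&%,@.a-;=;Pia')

['a', 'ia']

Pattern: optionally a word character; then one or more of one of [oima] (captured).
`findall` collects group 1 from each match (2 total).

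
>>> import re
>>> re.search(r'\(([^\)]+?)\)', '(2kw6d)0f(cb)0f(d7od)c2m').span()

(0, 7)

`search` walks the string left to right and returns the first match it finds.
The match spans [0:7] → '(2kw6d)'.
Captured: group 1 = '2kw6d'.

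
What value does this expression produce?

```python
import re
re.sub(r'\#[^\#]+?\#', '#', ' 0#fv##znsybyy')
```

Every occurrence is swapped for '#'.

' 0##znsybyy'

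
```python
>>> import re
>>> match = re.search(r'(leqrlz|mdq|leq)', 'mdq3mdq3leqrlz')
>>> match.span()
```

The match spans [0:3] → 'mdq'.

(0, 3)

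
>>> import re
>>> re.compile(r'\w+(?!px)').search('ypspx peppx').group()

A negative assertion filters positions out without eating any characters.
The match spans [0:5] → 'ypspx'.

'ypspx'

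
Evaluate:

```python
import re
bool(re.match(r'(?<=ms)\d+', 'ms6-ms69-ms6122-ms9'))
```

False

`re.match` won't scan ahead — the pattern has to work from the very first character.
Here the pattern fails at index 0, so the call returns None, and `bool(None)` is False.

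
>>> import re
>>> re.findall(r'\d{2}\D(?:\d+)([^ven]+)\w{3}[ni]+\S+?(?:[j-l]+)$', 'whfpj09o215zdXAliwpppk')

['zd']

`findall` collects group 1 from the one match (1 total).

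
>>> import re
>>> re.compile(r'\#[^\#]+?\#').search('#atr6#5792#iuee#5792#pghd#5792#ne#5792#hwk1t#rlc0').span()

(0, 6)

`re.search` tries every starting position until one works.
The match spans [0:6] → '#atr6#'.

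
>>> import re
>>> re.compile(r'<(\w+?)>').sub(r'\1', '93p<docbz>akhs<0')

Matches: at [3:10] → '<docbz>'.
`\1` in the replacement pulls in group 1's text for each match.

'93pdocbzakhs<0'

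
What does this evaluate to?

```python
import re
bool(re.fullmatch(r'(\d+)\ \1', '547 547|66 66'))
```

False

`re.fullmatch` is like wrapping the pattern in `^…$` (in single-line mode).
Here the string isn't matched end-to-end, so the call returns None, and `bool(None)` is False.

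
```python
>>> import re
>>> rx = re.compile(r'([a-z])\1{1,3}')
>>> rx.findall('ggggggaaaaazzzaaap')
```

['g', 'g', 'a', 'z', 'a']

After group 1 captures some text, `\1` only succeeds where that same text appears again.
Matches: at [0:4] match 'gggg', group 1 = 'g'; at [4:6] match 'gg', group 1 = 'g'; at [6:10] match 'aaaa', group 1 = 'a'; at [11:14] match 'zzz', group 1 = 'z'; at [14:17] match 'aaa', group 1 = 'a'.
One capturing group, so `findall` returns just the captured substring from each match — 5 in all.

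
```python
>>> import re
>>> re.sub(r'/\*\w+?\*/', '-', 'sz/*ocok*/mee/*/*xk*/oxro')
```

Matches: at [2:10] → '/*ocok*/'; at [15:21] → '/*xk*/'.
Every occurrence is swapped for '-'.

'sz-mee/*-oxro'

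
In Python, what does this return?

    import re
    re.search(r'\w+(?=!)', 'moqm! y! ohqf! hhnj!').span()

Lookahead/lookbehind check context without consuming it, so the matched span excludes the asserted characters.
The match spans [0:4] → 'moqm'.

(0, 4)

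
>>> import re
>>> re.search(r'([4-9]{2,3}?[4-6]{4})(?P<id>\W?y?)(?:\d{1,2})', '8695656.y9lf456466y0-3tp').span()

(0, 10)

Pattern: 2 to 3 of a character in [4-9] (lazy), then exactly 4 of a character in [4-6] (captured); then optionally a non-word character, then optionally the literal 'y' (captured as 'id'); then 1 to 2 of a digit (non-capturing group).
Unlike `match`, `search` isn't anchored — it looks for the pattern anywhere in the string.
The match spans [0:10] → '8695656.y9'.
Captured: group 1 = '8695656', group 2 = '.y'.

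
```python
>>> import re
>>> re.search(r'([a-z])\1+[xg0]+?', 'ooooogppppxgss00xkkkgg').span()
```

(0, 6)

After group 1 captures some text, `\1` only succeeds where that same text appears again.
`search` walks the string left to right and returns the first match it finds.
The match spans [0:6] → 'ooooog'.
Captured: group 1 = 'o'.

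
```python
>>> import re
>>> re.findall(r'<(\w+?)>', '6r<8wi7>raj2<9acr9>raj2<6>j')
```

One capturing group, so `findall` returns just the captured substring from each match — 3 in all.

['8wi7', '9acr9', '6']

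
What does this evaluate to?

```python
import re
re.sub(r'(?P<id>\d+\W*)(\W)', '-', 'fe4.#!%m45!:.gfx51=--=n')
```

Every occurrence is swapped for '-'.

'fe-m-gfx-n'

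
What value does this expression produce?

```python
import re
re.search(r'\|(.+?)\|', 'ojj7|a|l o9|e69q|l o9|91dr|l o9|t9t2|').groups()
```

('a',)

A `+?`/`*?`/`{m,n}?` starts at its minimum and grows only as far as needed for what follows to match.
`re.search` tries every starting position until one works.
The match spans [4:7] → '|a|'.
Captured: group 1 = 'a'.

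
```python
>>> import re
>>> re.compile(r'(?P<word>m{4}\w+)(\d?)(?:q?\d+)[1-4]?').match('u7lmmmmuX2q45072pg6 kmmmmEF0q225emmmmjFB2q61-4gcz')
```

`re.match` only tries the pattern at the start of the string.
Here position 0 doesn't satisfy it, so the call returns None.

None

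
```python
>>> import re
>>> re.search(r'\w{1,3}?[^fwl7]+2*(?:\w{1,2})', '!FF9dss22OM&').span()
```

This matches 1 to 3 of a word character (lazy), then one or more of any character except [fwl7], then zero or more of the literal '2'; then 1 to 2 of a word character (non-capturing group).
`re.search` tries every starting position until one works.
The match spans [1:11] → 'FF9dss22OM'.

(1, 11)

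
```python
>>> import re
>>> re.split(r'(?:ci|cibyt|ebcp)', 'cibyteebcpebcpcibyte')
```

['', 'byte', '', '', 'byte']

The regex engine tests alternatives in the order written; an earlier branch that matches wins even if a later one would match more.
The string is cut at each match, leaving 5 pieces.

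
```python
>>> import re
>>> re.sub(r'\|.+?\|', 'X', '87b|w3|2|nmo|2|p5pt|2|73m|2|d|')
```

Because the quantifier is non-greedy, it stops expanding at the earliest point where the rest of the pattern can succeed.
Every occurrence is swapped for 'X'.

'87bX2X2X2X2X'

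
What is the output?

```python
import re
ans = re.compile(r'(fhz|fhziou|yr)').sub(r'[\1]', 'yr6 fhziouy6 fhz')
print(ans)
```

The regex engine tests alternatives in the order written; an earlier branch that matches wins even if a later one would match more.
The replacement refers to a captured group, so each match is rewritten using its own captured text.

[yr]6 [fhz]iouy6 [fhz]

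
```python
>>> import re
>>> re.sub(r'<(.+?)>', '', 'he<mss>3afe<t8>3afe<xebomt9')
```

The `?` after the quantifier makes it lazy — it takes as little as possible before letting the rest of the pattern try.
Matches: at [2:7] → '<mss>'; at [11:15] → '<t8>'.
Each match is replaced by ''.

'he3afe3afe<xebomt9'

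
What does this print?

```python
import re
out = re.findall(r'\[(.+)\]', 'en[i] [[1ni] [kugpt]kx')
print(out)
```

Walking the string: at [2:20] match '[i] [[1ni] [kugpt]', group 1 = 'i] [[1ni] [kugpt'.
`findall` collects group 1 from the one match (1 total).

['i] [[1ni] [kugpt']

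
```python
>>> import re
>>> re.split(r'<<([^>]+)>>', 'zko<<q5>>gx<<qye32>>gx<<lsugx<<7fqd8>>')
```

['zko', 'q5', 'gx', 'qye32', 'gx', 'lsugx<<7fqd8', '']

Matches to split on: at [3:9] → '<<q5>>'; at [11:20] → '<<qye32>>'; at [22:38] → '<<lsugx<<7fqd8>>'.
With a capturing group present, the delimiter's captured portion is kept in the result list.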